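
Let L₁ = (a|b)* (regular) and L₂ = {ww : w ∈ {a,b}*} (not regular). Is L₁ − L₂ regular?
No — L₁ − L₂ is not regular.

L₁ − L₂ is the complement of {ww} within {a,b}*. If it were regular, its complement {ww} would be regular as well (regular languages are closed under complement) — contradiction. So L₁ − L₂ is not regular.

Note that the bare facts "L₁ regular, L₂ non-regular" do not settle the question by themselves: the closure of regular languages under ∪, ∩, complement and difference applies only when BOTH operands are regular. With a non-regular operand the result can come out regular or non-regular depending on the specific languages, so one has to work out L₁ − L₂ for this particular pair, as above.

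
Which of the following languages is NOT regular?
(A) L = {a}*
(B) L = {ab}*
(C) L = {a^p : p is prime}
(C) {a^p : p is prime}

(C) L = {a^p : p is prime} is NOT regular.

The pumping lemma can be used to prove this:
After pumping, the length becomes composite

The other languages are regular because they can be recognized by finite automata.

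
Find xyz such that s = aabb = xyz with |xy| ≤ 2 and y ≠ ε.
x = '', y = 'a', z = 'abb'

For s = aabb and p = 2, one valid decomposition is:
- x = '' (length 0)
- y = 'a' (length 1)
- z = 'abb' (length 3)

Verification:
- xyz = '' + 'a' + 'abb' = aabb ✓
- |xy| = 1 ≤ 2 ✓
- |y| = 1 > 0 ✓

All pumping lemma constraints are satisfied.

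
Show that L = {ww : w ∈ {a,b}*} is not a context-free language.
Assume for contradiction that L is context-free, and let p ≥ 1 be the pumping length given by the pumping lemma for CFLs.
Choose s = a^p b^p a^p b^p. Then s ∈ L (take w = a^p b^p) and |s| = 4p ≥ p.
By the CFL pumping lemma, s = uvxyz for some u, v, x, y, z with |vxy| ≤ p, |vy| ≥ 1, and uv^i xy^i z ∈ L for every i ≥ 0.

Write s as four blocks A₁ B₁ A₂ B₂ with A₁ = A₂ = a^p and B₁ = B₂ = b^p. Since |vxy| ≤ p, the window vxy lies inside at most two adjacent blocks. Take i = 0 and let t = uxz, so |t| = 4p − |vy| with 1 ≤ |vy| ≤ p. If |t| is odd, t ∉ L immediately, so assume |vy| is even (hence |vy| ≥ 2) and |t|/2 = 2p − |vy|/2, which satisfies p ≤ |t|/2 ≤ 2p − 1.

Case 1 (vxy inside A₁B₁): t = a^(p−j) b^(p−l) a^p b^p with j + l = |vy|. The second half of t has length < 2p, so it is a suffix of the trailing a^p b^p and ends in b; the first half is a^(p−j) b^(p−l) a^((j+l)/2), which ends in a because (j+l)/2 ≥ 1. The halves differ, so t ∉ L.

Case 2 (vxy inside B₁A₂, straddling the middle): t = a^p b^(p−j) a^(p−l) b^p with j + l = |vy|. If t = ww, then w is a prefix of t of length ≥ p, so w begins with a^p; and w is a suffix of t of length ≥ p, so w ends with b^p. That forces |w| ≥ 2p, contradicting |w| = |t|/2 ≤ 2p − 1. So t ∉ L.

Case 3 (vxy inside A₂B₂): t = a^p b^p a^(p−j) b^(p−l) with j + l = |vy|. The first half of t is a prefix of a^p b^p, so it begins with a; the second half is b^((j+l)/2) a^(p−j) b^(p−l), which begins with b. The halves differ, so t ∉ L.

In every case uv⁰xy⁰z = uxz ∉ L.

This contradicts the CFL pumping lemma, which requires uv^i xy^i z ∈ L for all i ≥ 0.
Hence L = {ww : w ∈ {a,b}*} is not context-free. ∎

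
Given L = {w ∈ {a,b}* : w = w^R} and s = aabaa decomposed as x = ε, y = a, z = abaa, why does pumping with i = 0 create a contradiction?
xy⁰z = abaa ∉ L

Pumping with i = 0 replaces y = a by y⁰ = ε:
- Original: s = xyz = aabaa; aabaa reversed is aabaa, the same string, so it is a palindrome and is in L
- Pumped: xy⁰z = ε · ε · abaa = abaa
- abaa reversed is aaba ≠ abaa, so it is not a palindrome and is not in L

The pumping lemma would require xy⁰z ∈ L, so this decomposition yields a contradiction.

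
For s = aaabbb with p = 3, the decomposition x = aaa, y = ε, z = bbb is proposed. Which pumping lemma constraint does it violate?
Violated: |y| > 0

The decomposition x = aaa, y = ε, z = bbb for s = aaabbb with p = 3
violates the constraint: |y| > 0

|y| = 0, but the pumping lemma requires |y| > 0 (y must be non-empty).

Pumping lemma constraints:
1. xyz = s (decomposition is valid)
2. |xy| ≤ p
3. |y| > 0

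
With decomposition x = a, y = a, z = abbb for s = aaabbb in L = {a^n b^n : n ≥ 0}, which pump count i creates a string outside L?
i = 3

xy³z = a · aaa · abbb = aaaaabbb; aaaaabbb has 5 a's and 3 b's; 5 ≠ 3, so it is not in L.
(Other choices also work, e.g. i = 0, 2; only i = 1 is guaranteed to stay in L since xy¹z = s.)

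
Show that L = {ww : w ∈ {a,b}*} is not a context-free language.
Assume for contradiction that L is context-free, and let p ≥ 1 be the pumping length given by the pumping lemma for CFLs.
Choose s = a^p b^p a^p b^p. Then s ∈ L (take w = a^p b^p) and |s| = 4p ≥ p.
By the CFL pumping lemma, s = uvxyz for some u, v, x, y, z with |vxy| ≤ p, |vy| ≥ 1, and uv^i xy^i z ∈ L for every i ≥ 0.

Write s as four blocks A₁ B₁ A₂ B₂ with A₁ = A₂ = a^p and B₁ = B₂ = b^p. Since |vxy| ≤ p, the window vxy lies inside at most two adjacent blocks. Take i = 0 and let t = uxz, so |t| = 4p − |vy| with 1 ≤ |vy| ≤ p. If |t| is odd, t ∉ L immediately, so assume |vy| is even (hence |vy| ≥ 2) and |t|/2 = 2p − |vy|/2, which satisfies p ≤ |t|/2 ≤ 2p − 1.

Case 1 (vxy inside A₁B₁): t = a^(p−j) b^(p−l) a^p b^p with j + l = |vy|. The second half of t has length < 2p, so it is a suffix of the trailing a^p b^p and ends in b; the first half is a^(p−j) b^(p−l) a^((j+l)/2), which ends in a because (j+l)/2 ≥ 1. The halves differ, so t ∉ L.

Case 2 (vxy inside B₁A₂, straddling the middle): t = a^p b^(p−j) a^(p−l) b^p with j + l = |vy|. If t = ww, then w is a prefix of t of length ≥ p, so w begins with a^p; and w is a suffix of t of length ≥ p, so w ends with b^p. That forces |w| ≥ 2p, contradicting |w| = |t|/2 ≤ 2p − 1. So t ∉ L.

Case 3 (vxy inside A₂B₂): t = a^p b^p a^(p−j) b^(p−l) with j + l = |vy|. The first half of t is a prefix of a^p b^p, so it begins with a; the second half is b^((j+l)/2) a^(p−j) b^(p−l), which begins with b. The halves differ, so t ∉ L.

In every case uv⁰xy⁰z = uxz ∉ L.

This contradicts the CFL pumping lemma, which requires uv^i xy^i z ∈ L for all i ≥ 0.
Hence L = {ww : w ∈ {a,b}*} is not context-free. ∎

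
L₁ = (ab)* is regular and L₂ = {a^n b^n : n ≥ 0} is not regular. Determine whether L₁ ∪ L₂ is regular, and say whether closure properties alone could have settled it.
No — L₁ ∪ L₂ is not regular.

Let U = (ab)* ∪ {a^n b^n}. If U were regular, then U ∩ aa*bb* would be regular (closure under intersection with a regular language). But (ab)* ∩ aa*bb* = {ab} and {a^n b^n} ∩ aa*bb* = {a^n b^n : n ≥ 1}, so U ∩ aa*bb* = {a^n b^n : n ≥ 1}, which is not regular. Hence U is not regular.

Note that the bare facts "L₁ regular, L₂ non-regular" do not settle the question by themselves: the closure of regular languages under ∪, ∩, complement and difference applies only when BOTH operands are regular. With a non-regular operand the result can come out regular or non-regular depending on the specific languages, so one has to work out L₁ ∪ L₂ for this particular pair, as above.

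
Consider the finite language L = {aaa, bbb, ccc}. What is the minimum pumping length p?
p = 4

For a finite language L, the pumping lemma holds vacuously if p > max|s| for s ∈ L.

The longest string in L = {aaa, bbb, ccc} has length 3.
If p = 4, then no string s ∈ L has |s| ≥ p, so the condition is vacuously true.

The minimum pumping length is p = 4.

Why no smaller p works: for any p ≤ 3, the longest string s ∈ L has |s| = 3 ≥ p, so it would
have to be pumpable; but pumping up (i = 2, 3, ...) produces ever longer strings, which cannot all lie in the
finite language L. So the pumping property fails for every p ≤ 3.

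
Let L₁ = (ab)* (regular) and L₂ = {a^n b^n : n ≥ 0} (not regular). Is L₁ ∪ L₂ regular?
No — L₁ ∪ L₂ is not regular.

Let U = (ab)* ∪ {a^n b^n}. If U were regular, then U ∩ aa*bb* would be regular (closure under intersection with a regular language). But (ab)* ∩ aa*bb* = {ab} and {a^n b^n} ∩ aa*bb* = {a^n b^n : n ≥ 1}, so U ∩ aa*bb* = {a^n b^n : n ≥ 1}, which is not regular. Hence U is not regular.

Note that the bare facts "L₁ regular, L₂ non-regular" do not settle the question by themselves: the closure of regular languages under ∪, ∩, complement and difference applies only when BOTH operands are regular. With a non-regular operand the result can come out regular or non-regular depending on the specific languages, so one has to work out L₁ ∪ L₂ for this particular pair, as above.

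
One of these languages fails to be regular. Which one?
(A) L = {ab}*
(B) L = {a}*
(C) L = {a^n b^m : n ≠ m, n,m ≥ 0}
(C) {a^n b^m : n ≠ m, n,m ≥ 0}

(C) L = {a^n b^m : n ≠ m, n,m ≥ 0} is NOT regular.

The pumping lemma can be used to prove this:
After pumping a's, we can make n = m

The other languages are regular because they can be recognized by finite automata.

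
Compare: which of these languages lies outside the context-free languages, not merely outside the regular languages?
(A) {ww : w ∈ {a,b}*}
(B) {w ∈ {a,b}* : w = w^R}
(A) {ww : w ∈ {a,b}*}

(A) {ww : w ∈ {a,b}*} requires the CFL pumping lemma.

- {w ∈ {a,b}* : w = w^R} is context-free (but not regular)
  • Can be shown non-regular with the regular pumping lemma
  • After pumping, the string is no longer symmetric

- {ww : w ∈ {a,b}*} is NOT context-free
  • Requires the CFL pumping lemma to prove
  • Cannot verify equality of two arbitrary substrings

The CFL pumping lemma is "stronger" in that it can prove non-membership
in the larger class of context-free languages.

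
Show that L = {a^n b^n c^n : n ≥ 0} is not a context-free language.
Assume for contradiction that L is context-free, and let p ≥ 1 be the pumping length given by the pumping lemma for CFLs.
Choose s = a^p b^p c^p. Then s ∈ L and |s| = 3p ≥ p.
By the CFL pumping lemma, s = uvxyz for some u, v, x, y, z with |vxy| ≤ p, |vy| ≥ 1, and uv^i xy^i z ∈ L for every i ≥ 0.

Because |vxy| ≤ p, the window vxy cannot contain both an a and a c: any substring of s containing both must include the entire block b^p plus at least one a and one c, so it has length ≥ p + 2 > p.
Hence at least one of the letters a, c does not occur in vy at all.

Take i = 0: the string uxz is obtained from s by deleting |vy| ≥ 1 symbols, so |uxz| = 3p − |vy| < 3p.
But the letter (a or c) that does not occur in vy still occurs exactly p times in uxz. Every string of L with exactly p copies of some letter is a^p b^p c^p, of length 3p. Since |uxz| < 3p, uxz ∉ L.

This contradicts the CFL pumping lemma, which requires uv^i xy^i z ∈ L for all i ≥ 0.
Hence L = {a^n b^n c^n : n ≥ 0} is not context-free. ∎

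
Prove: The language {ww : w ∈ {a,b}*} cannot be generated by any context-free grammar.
Assume for contradiction that L is context-free, and let p ≥ 1 be the pumping length given by the pumping lemma for CFLs.
Choose s = a^p b^p a^p b^p. Then s ∈ L (take w = a^p b^p) and |s| = 4p ≥ p.
By the CFL pumping lemma, s = uvxyz for some u, v, x, y, z with |vxy| ≤ p, |vy| ≥ 1, and uv^i xy^i z ∈ L for every i ≥ 0.

Write s as four blocks A₁ B₁ A₂ B₂ with A₁ = A₂ = a^p and B₁ = B₂ = b^p. Since |vxy| ≤ p, the window vxy lies inside at most two adjacent blocks. Take i = 0 and let t = uxz, so |t| = 4p − |vy| with 1 ≤ |vy| ≤ p. If |t| is odd, t ∉ L immediately, so assume |vy| is even (hence |vy| ≥ 2) and |t|/2 = 2p − |vy|/2, which satisfies p ≤ |t|/2 ≤ 2p − 1.

Case 1 (vxy inside A₁B₁): t = a^(p−j) b^(p−l) a^p b^p with j + l = |vy|. The second half of t has length < 2p, so it is a suffix of the trailing a^p b^p and ends in b; the first half is a^(p−j) b^(p−l) a^((j+l)/2), which ends in a because (j+l)/2 ≥ 1. The halves differ, so t ∉ L.

Case 2 (vxy inside B₁A₂, straddling the middle): t = a^p b^(p−j) a^(p−l) b^p with j + l = |vy|. If t = ww, then w is a prefix of t of length ≥ p, so w begins with a^p; and w is a suffix of t of length ≥ p, so w ends with b^p. That forces |w| ≥ 2p, contradicting |w| = |t|/2 ≤ 2p − 1. So t ∉ L.

Case 3 (vxy inside A₂B₂): t = a^p b^p a^(p−j) b^(p−l) with j + l = |vy|. The first half of t is a prefix of a^p b^p, so it begins with a; the second half is b^((j+l)/2) a^(p−j) b^(p−l), which begins with b. The halves differ, so t ∉ L.

In every case uv⁰xy⁰z = uxz ∉ L.

This contradicts the CFL pumping lemma, which requires uv^i xy^i z ∈ L for all i ≥ 0.
Hence L = {ww : w ∈ {a,b}*} is not context-free. ∎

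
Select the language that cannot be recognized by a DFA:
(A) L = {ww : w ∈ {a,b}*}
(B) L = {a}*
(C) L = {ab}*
(A) {ww : w ∈ {a,b}*}

(A) L = {ww : w ∈ {a,b}*} is NOT regular.

The pumping lemma can be used to prove this:
After pumping, the two halves no longer match

The other languages are regular because they can be recognized by finite automata.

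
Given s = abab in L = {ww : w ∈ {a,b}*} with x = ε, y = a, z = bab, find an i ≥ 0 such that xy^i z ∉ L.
i = 0

xy⁰z = ε · ε · bab = bab; bab has odd length 3, so it cannot be written as ww and is not in L.
(Other choices also work, e.g. i = 2, 3; only i = 1 is guaranteed to stay in L since xy¹z = s.)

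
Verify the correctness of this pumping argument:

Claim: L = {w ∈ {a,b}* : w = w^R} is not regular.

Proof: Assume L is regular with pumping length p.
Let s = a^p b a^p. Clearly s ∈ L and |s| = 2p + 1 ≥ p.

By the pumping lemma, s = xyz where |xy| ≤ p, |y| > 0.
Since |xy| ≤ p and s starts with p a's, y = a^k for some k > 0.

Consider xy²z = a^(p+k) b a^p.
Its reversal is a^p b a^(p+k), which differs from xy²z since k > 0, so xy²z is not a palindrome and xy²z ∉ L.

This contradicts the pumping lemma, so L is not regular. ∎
The proof is correct.

This proof is valid because:
1. s = a^p b a^p is in L and is chosen in terms of p, so |s| ≥ p holds for every p
2. The decomposition analysis is correct: |xy| ≤ p forces y to lie inside the leading a's
3. The contradiction is valid: a^(p+k) b a^p has more a's before the b than after it, so it is not a palindrome
4. The conclusion follows logically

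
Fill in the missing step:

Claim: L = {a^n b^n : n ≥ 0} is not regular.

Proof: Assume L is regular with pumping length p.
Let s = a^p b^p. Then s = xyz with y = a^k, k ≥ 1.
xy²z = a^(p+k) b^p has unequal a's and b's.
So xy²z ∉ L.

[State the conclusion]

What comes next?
This contradicts the pumping lemma for regular languages,
which guarantees xy^i z ∈ L for all i ≥ 0.

Since our assumption that L is regular leads to a contradiction,
we conclude that L = {a^n b^n : n ≥ 0} is NOT regular. ∎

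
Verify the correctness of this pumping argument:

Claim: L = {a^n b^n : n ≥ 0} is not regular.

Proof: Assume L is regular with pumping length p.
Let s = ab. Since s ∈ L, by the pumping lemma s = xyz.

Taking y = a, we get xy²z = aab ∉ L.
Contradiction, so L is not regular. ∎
The proof is INCORRECT.

Error: The string s = ab may be shorter than p.
The pumping lemma only applies to strings with |s| ≥ p, and p is not under our control.
We must choose s in terms of p, e.g. s = a^p b^p, to ensure |s| ≥ p.
(The proof also fixes one particular y; a valid argument must handle every decomposition with |xy| ≤ p and |y| ≥ 1 — for s = a^p b^p this forces y = a^k, and then xy²z = a^(p+k) b^p ∉ L.)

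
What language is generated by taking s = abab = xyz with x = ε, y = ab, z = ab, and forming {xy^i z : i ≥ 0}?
{xy^i z : i ≥ 0} = {(ab)^(i+1) : i ≥ 0} = {ab, abab, ababab, ...}

With x = ε, y = ab, z = ab: Pumping 'ab' gives strings of alternating a's and b's.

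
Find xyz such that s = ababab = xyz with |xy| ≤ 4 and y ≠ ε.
x = 'a', y = 'ba', z = 'bab'

For s = ababab and p = 4, one valid decomposition is:
- x = 'a' (length 1)
- y = 'ba' (length 2)
- z = 'bab' (length 3)

Verification:
- xyz = 'a' + 'ba' + 'bab' = ababab ✓
- |xy| = 3 ≤ 4 ✓
- |y| = 2 > 0 ✓

All pumping lemma constraints are satisfied.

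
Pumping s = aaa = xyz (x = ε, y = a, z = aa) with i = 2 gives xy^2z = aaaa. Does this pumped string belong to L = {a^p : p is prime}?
No

xy²z = ε · aa · aa = aaaa.
aaaa has length 4 = 2 × 2, which is not prime, so it is not in L.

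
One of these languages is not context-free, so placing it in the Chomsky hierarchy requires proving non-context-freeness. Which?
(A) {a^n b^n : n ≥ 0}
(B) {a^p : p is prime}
(B) {a^p : p is prime}

(B) {a^p : p is prime} requires the CFL pumping lemma.

- {a^n b^n : n ≥ 0} is context-free (but not regular)
  • Can be shown non-regular with the regular pumping lemma
  • After pumping, the number of a's and b's become unequal

- {a^p : p is prime} is NOT context-free
  • Requires the CFL pumping lemma to prove
  • The CFL pumping lemma also fails because prime gaps are unbounded

The CFL pumping lemma is "stronger" in that it can prove non-membership
in the larger class of context-free languages.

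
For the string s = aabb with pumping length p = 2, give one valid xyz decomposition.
x = '', y = 'aa', z = 'bb'

For s = aabb and p = 2, one valid decomposition is:
- x = '' (length 0)
- y = 'aa' (length 2)
- z = 'bb' (length 2)

Verification:
- xyz = '' + 'aa' + 'bb' = aabb ✓
- |xy| = 2 ≤ 2 ✓
- |y| = 2 > 0 ✓

All pumping lemma constraints are satisfied.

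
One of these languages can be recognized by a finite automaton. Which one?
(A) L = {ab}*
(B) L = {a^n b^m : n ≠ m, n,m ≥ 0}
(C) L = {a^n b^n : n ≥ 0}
(A) {ab}*

(A) L = {ab}* is regular.

This can be recognized by a finite automaton (DFA/NFA).
Regular expressions like {ab}* define regular languages.

The other choices are not regular:
- {a^n b^m : n ≠ m, n,m ≥ 0}: After pumping a's, we can make n = m
- {a^n b^n : n ≥ 0}: After pumping, the number of a's and b's become unequal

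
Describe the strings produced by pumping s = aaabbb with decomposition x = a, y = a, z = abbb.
{xy^i z : i ≥ 0} = {a^(2+i) b^3 : i ≥ 0} = {aabbb, aaabbb, aaaabbb, ...}

With x = a, y = a, z = abbb: Starting with aaabbb and pumping the second 'a', we get strings with 2+i a's followed by 3 b's for i = 0, 1, 2, ...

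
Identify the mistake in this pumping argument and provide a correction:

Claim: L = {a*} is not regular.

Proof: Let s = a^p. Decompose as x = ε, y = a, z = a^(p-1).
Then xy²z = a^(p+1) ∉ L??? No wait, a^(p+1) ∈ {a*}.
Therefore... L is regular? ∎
Error: The proof attempts to show a*  is not regular, but a* IS regular!

Correction: a* is a regular language (recognized by a simple DFA with one accepting state and self-loop on 'a'). The pumping lemma can only prove non-regularity, not regularity. For regular languages, pumping always works.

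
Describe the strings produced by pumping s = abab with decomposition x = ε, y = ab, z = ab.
{xy^i z : i ≥ 0} = {(ab)^(i+1) : i ≥ 0} = {ab, abab, ababab, ...}

With x = ε, y = ab, z = ab: Pumping 'ab' gives strings of alternating a's and b's.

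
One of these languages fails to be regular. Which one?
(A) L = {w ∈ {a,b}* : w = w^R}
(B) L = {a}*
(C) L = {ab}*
(A) {w ∈ {a,b}* : w = w^R}

(A) L = {w ∈ {a,b}* : w = w^R} is NOT regular.

The pumping lemma can be used to prove this:
After pumping, the string is no longer symmetric

The other languages are regular because they can be recognized by finite automata.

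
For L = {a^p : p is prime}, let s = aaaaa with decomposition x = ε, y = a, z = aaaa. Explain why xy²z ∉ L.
xy²z = aaaaaa ∉ L

Pumping with i = 2 replaces y = a by y² = aa:
- Original: s = xyz = aaaaa; aaaaa has length 5, which is prime, so it is in L
- Pumped: xy²z = ε · aa · aaaa = aaaaaa
- aaaaaa has length 6 = 2 × 3, which is not prime, so it is not in L

The pumping lemma would require xy²z ∈ L, so this decomposition yields a contradiction.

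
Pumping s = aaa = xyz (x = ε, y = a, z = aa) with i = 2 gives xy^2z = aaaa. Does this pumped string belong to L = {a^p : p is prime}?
No

xy²z = ε · aa · aa = aaaa.
aaaa has length 4 = 2 × 2, which is not prime, so it is not in L.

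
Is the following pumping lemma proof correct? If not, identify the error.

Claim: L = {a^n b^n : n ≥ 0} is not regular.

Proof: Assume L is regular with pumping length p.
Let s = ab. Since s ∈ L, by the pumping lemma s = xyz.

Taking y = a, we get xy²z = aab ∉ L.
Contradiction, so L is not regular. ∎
The proof is INCORRECT.

Error: The string s = ab may be shorter than p.
The pumping lemma only applies to strings with |s| ≥ p, and p is not under our control.
We must choose s in terms of p, e.g. s = a^p b^p, to ensure |s| ≥ p.
(The proof also fixes one particular y; a valid argument must handle every decomposition with |xy| ≤ p and |y| ≥ 1 — for s = a^p b^p this forces y = a^k, and then xy²z = a^(p+k) b^p ∉ L.)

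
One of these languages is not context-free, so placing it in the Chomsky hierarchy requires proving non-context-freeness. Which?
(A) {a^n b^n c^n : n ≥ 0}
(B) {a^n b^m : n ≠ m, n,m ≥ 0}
(A) {a^n b^n c^n : n ≥ 0}

(A) {a^n b^n c^n : n ≥ 0} requires the CFL pumping lemma.

- {a^n b^m : n ≠ m, n,m ≥ 0} is context-free (but not regular)
  • Can be shown non-regular with the regular pumping lemma
  • After pumping a's, we can make n = m

- {a^n b^n c^n : n ≥ 0} is NOT context-free
  • Requires the CFL pumping lemma to prove
  • Cannot maintain three equal counts simultaneously

The CFL pumping lemma is "stronger" in that it can prove non-membership
in the larger class of context-free languages.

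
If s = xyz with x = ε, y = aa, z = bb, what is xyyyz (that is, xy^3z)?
aaaaaabb

Given x = '', y = 'aa', z = 'bb' and i = 3:

xy^3z = x + y·y·...·y (3 times) + z
       = '' + 'aa'^3 + 'bb'
       = '' + 'aaaaaa' + 'bb'
       = 'aaaaaabb'

The pumped string is 'aaaaaabb' with length 8.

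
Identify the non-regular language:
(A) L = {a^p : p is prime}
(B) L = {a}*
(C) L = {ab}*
(A) {a^p : p is prime}

(A) L = {a^p : p is prime} is NOT regular.

The pumping lemma can be used to prove this:
After pumping, the length becomes composite

The other languages are regular because they can be recognized by finite automata.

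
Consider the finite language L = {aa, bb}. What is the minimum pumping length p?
p = 3

For a finite language L, the pumping lemma holds vacuously if p > max|s| for s ∈ L.

The longest string in L = {aa, bb} has length 2.
If p = 3, then no string s ∈ L has |s| ≥ p, so the condition is vacuously true.

The minimum pumping length is p = 3.

Why no smaller p works: for any p ≤ 2, the longest string s ∈ L has |s| = 2 ≥ p, so it would
have to be pumpable; but pumping up (i = 2, 3, ...) produces ever longer strings, which cannot all lie in the
finite language L. So the pumping property fails for every p ≤ 2.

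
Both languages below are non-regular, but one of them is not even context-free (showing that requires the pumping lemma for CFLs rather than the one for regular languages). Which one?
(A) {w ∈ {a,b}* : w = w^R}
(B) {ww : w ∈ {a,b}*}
(B) {ww : w ∈ {a,b}*}

(B) {ww : w ∈ {a,b}*} requires the CFL pumping lemma.

- {w ∈ {a,b}* : w = w^R} is context-free (but not regular)
  • Can be shown non-regular with the regular pumping lemma
  • After pumping, the string is no longer symmetric

- {ww : w ∈ {a,b}*} is NOT context-free
  • Requires the CFL pumping lemma to prove
  • Cannot verify equality of two arbitrary substrings

The CFL pumping lemma is "stronger" in that it can prove non-membership
in the larger class of context-free languages.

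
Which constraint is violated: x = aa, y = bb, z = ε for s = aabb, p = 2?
Violated: |xy| ≤ p

The decomposition x = aa, y = bb, z = ε for s = aabb with p = 2
violates the constraint: |xy| ≤ p

|xy| = |aabb| = 4 > 2 = p. The decomposition puts too many characters in xy.

Pumping lemma constraints:
1. xyz = s (decomposition is valid)
2. |xy| ≤ p
3. |y| > 0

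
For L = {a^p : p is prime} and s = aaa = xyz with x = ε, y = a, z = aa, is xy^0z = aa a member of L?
Yes

xy⁰z = ε · ε · aa = aa.
aa has length 2, which is prime, so it is in L.
(A single pumped string landing in L is not a contradiction by itself; a non-regularity proof needs some i for which xy^i z ∉ L, for every admissible decomposition.)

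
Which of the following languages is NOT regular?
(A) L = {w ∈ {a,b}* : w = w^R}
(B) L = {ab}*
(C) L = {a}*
(A) {w ∈ {a,b}* : w = w^R}

(A) L = {w ∈ {a,b}* : w = w^R} is NOT regular.

The pumping lemma can be used to prove this:
After pumping, the string is no longer symmetric

The other languages are regular because they can be recognized by finite automata.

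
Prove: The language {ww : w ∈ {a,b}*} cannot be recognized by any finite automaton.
Assume for contradiction that L is regular, and let p ≥ 1 be the pumping length given by the pumping lemma.
Choose s = a^p b a^p b. Then s ∈ L (take w = a^p b) and |s| = 2p + 2 ≥ p.
By the pumping lemma, s = xyz for some x, y, z with |xy| ≤ p, |y| ≥ 1, and xy^i z ∈ L for every i ≥ 0.
Since |xy| ≤ p and the first p symbols of s are all a's, y = a^k for some k with 1 ≤ k ≤ p.

Take i = 2: t = xy²z = a^(p + k) b a^p b.
Suppose t = uu for some string u. The string t contains exactly two b's and ends in b, so u contains exactly one b and ends in b; hence u = a^j b for some j, and uu = a^j b a^j b. Comparing with t = a^(p + k) b a^p b forces j = p + k (first block) and j = p (second block), which is impossible since k ≥ 1. So t ∉ L.

This contradicts the pumping lemma, which requires xy^i z ∈ L for all i ≥ 0.
Hence L = {ww : w ∈ {a,b}*} is not regular. ∎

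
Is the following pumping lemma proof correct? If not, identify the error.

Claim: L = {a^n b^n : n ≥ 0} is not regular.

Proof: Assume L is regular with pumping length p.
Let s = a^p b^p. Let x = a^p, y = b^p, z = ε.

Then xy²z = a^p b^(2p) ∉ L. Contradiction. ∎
The proof is INCORRECT.

Error: The decomposition violates |xy| ≤ p.
With x = a^p and y = b^p, we have |xy| = 2p > p.
The pumping lemma requires |xy| ≤ p, so y must be within the first p characters.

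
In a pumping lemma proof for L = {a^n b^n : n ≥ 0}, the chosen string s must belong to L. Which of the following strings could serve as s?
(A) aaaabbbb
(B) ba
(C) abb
(A) aaaabbbb

The pumping lemma is applied to a string s that lies in L, so first check membership of each option:
- (A) aaaabbbb = a^4 b^4 has equal counts (4 = 4), so it is in L ✓
- (B) ba has an a after a b, so it is not of the form a^n b^n and is not in L ✗
- (C) abb has 1 a's and 2 b's; 1 ≠ 2, so it is not in L ✗

Only (A) aaaabbbb is in L, so it is the only candidate that could play the role of s.
(In a complete proof one picks s in terms of the pumping length p so that |s| ≥ p is guaranteed; a fixed string like aaaabbbb illustrates the shape of such an s.)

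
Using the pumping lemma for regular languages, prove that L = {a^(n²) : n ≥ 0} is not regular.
Assume for contradiction that L is regular, and let p ≥ 1 be the pumping length given by the pumping lemma.
Choose s = a^(p²). Then s ∈ L and |s| = p² ≥ p.
By the pumping lemma, s = xyz for some x, y, z with |xy| ≤ p, |y| ≥ 1, and xy^i z ∈ L for every i ≥ 0.
Here y = a^k for some k with 1 ≤ k ≤ |xy| ≤ p.

Take i = 2: |xy²z| = p² + k.
Now p² < p² + k ≤ p² + p < p² + 2p + 1 = (p + 1)².
So |xy²z| lies strictly between the consecutive squares p² and (p + 1)², hence is not a perfect square, and xy²z ∉ L.

This contradicts the pumping lemma, which requires xy^i z ∈ L for all i ≥ 0.
Hence L = {a^(n²) : n ≥ 0} is not regular. ∎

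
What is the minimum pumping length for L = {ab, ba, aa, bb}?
p = 3

For a finite language L, the pumping lemma holds vacuously if p > max|s| for s ∈ L.

The longest string in L = {ab, ba, aa, bb} has length 2.
If p = 3, then no string s ∈ L has |s| ≥ p, so the condition is vacuously true.

The minimum pumping length is p = 3.

Why no smaller p works: for any p ≤ 2, the longest string s ∈ L has |s| = 2 ≥ p, so it would
have to be pumpable; but pumping up (i = 2, 3, ...) produces ever longer strings, which cannot all lie in the
finite language L. So the pumping property fails for every p ≤ 2.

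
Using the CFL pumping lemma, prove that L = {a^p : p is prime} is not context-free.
Assume for contradiction that L is context-free, and let p ≥ 1 be the pumping length given by the pumping lemma for CFLs.
Choose a prime q with q ≥ p and let s = a^q. Then s ∈ L and |s| = q ≥ p.
By the CFL pumping lemma, s = uvxyz for some u, v, x, y, z with |vxy| ≤ p, |vy| ≥ 1, and uv^i xy^i z ∈ L for every i ≥ 0.
All symbols are a's, so only lengths matter: let k = |vy|, with 1 ≤ k ≤ p. Then |uv^i xy^i z| = q + (i − 1)k.

Take i = q + 1: the length is q + qk = q(k + 1).
Both factors satisfy q ≥ 2 and k + 1 ≥ 2, so q(k + 1) is composite and uv^(q+1) xy^(q+1) z ∉ L.

This contradicts the CFL pumping lemma, which requires uv^i xy^i z ∈ L for all i ≥ 0.
Hence L = {a^p : p is prime} is not context-free. ∎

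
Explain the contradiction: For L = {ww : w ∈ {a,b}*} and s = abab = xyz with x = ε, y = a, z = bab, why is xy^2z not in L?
xy²z = aabab ∉ L

Pumping with i = 2 replaces y = a by y² = aa:
- Original: s = xyz = abab; abab splits into halves ab · ab, which are equal, so it is in L (w = ab)
- Pumped: xy²z = ε · aa · bab = aabab
- aabab has odd length 5, so it cannot be written as ww and is not in L

The pumping lemma would require xy²z ∈ L, so this decomposition yields a contradiction.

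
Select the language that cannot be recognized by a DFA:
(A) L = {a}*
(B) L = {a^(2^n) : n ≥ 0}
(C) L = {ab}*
(B) {a^(2^n) : n ≥ 0}

(B) L = {a^(2^n) : n ≥ 0} is NOT regular.

The pumping lemma can be used to prove this:
After pumping, length is no longer a power of 2

The other languages are regular because they can be recognized by finite automata.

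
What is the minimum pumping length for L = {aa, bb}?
p = 3

For a finite language L, the pumping lemma holds vacuously if p > max|s| for s ∈ L.

The longest string in L = {aa, bb} has length 2.
If p = 3, then no string s ∈ L has |s| ≥ p, so the condition is vacuously true.

The minimum pumping length is p = 3.

Why no smaller p works: for any p ≤ 2, the longest string s ∈ L has |s| = 2 ≥ p, so it would
have to be pumpable; but pumping up (i = 2, 3, ...) produces ever longer strings, which cannot all lie in the
finite language L. So the pumping property fails for every p ≤ 2.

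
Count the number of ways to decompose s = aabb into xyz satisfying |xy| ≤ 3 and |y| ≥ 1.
6

For s = 'aabb' with pumping length p = 3:

Constraints: |xy| ≤ 3, |y| > 0

Valid decompositions (|xy| ≤ p, |y| ≥ 1):
  • x='', y='a', z='abb'
  • x='a', y='a', z='bb'
  • x='', y='aa', z='bb'
  • x='aa', y='b', z='b'
  • x='a', y='ab', z='b'
  • x='', y='aab', z='b'

Total count: 6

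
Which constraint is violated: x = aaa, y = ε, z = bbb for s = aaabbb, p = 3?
Violated: |y| > 0

The decomposition x = aaa, y = ε, z = bbb for s = aaabbb with p = 3
violates the constraint: |y| > 0

|y| = 0, but the pumping lemma requires |y| > 0 (y must be non-empty).

Pumping lemma constraints:
1. xyz = s (decomposition is valid)
2. |xy| ≤ p
3. |y| > 0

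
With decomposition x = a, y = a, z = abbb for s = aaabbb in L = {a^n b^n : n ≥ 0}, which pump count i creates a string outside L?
i = 3

xy³z = a · aaa · abbb = aaaaabbb; aaaaabbb has 5 a's and 3 b's; 5 ≠ 3, so it is not in L.
(Other choices also work, e.g. i = 0, 2; only i = 1 is guaranteed to stay in L since xy¹z = s.)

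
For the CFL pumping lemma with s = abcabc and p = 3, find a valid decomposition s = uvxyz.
u='ab', v='c', x='a', y='b', z='c'

For s = abcabc with pumping length p = 3:

One valid decomposition:
- u = 'ab'
- v = 'c'
- x = 'a'
- y = 'b'
- z = 'c'

Verification:
- uvxyz = 'ab' + 'c' + 'a' + 'b' + 'c' = abcabc ✓
- |vxy| = |'cab'| = 3 ≤ 3 ✓
- |vy| = |'cb'| = 2 > 0 ✓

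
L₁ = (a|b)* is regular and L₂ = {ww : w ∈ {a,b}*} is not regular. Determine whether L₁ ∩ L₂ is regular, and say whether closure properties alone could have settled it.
No — L₁ ∩ L₂ is not regular.

(a|b)* is all strings over {a,b}, so L₁ ∩ L₂ = {ww : w ∈ {a,b}*} = L₂ itself, which is not regular (pump s = a^p b a^p b).

Note that the bare facts "L₁ regular, L₂ non-regular" do not settle the question by themselves: the closure of regular languages under ∪, ∩, complement and difference applies only when BOTH operands are regular. With a non-regular operand the result can come out regular or non-regular depending on the specific languages, so one has to work out L₁ ∩ L₂ for this particular pair, as above.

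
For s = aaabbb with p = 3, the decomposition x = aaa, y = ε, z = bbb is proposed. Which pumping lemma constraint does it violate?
Violated: |y| > 0

The decomposition x = aaa, y = ε, z = bbb for s = aaabbb with p = 3
violates the constraint: |y| > 0

|y| = 0, but the pumping lemma requires |y| > 0 (y must be non-empty).

Pumping lemma constraints:
1. xyz = s (decomposition is valid)
2. |xy| ≤ p
3. |y| > 0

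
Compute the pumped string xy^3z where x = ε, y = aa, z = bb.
aaaaaabb

Given x = '', y = 'aa', z = 'bb' and i = 3:

xy^3z = x + y·y·...·y (3 times) + z
       = '' + 'aa'^3 + 'bb'
       = '' + 'aaaaaa' + 'bb'
       = 'aaaaaabb'

The pumped string is 'aaaaaabb' with length 8.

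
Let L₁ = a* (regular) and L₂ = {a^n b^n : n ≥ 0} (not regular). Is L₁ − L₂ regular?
Yes — L₁ − L₂ is regular.

The only string of a* that lies in {a^n b^n} is ε, so L₁ − L₂ = a* − {ε} = a⁺ = aa*, which is regular.

Note that the bare facts "L₁ regular, L₂ non-regular" do not settle the question by themselves: the closure of regular languages under ∪, ∩, complement and difference applies only when BOTH operands are regular. With a non-regular operand the result can come out regular or non-regular depending on the specific languages, so one has to work out L₁ − L₂ for this particular pair, as above.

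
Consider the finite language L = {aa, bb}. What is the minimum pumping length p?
p = 3

For a finite language L, the pumping lemma holds vacuously if p > max|s| for s ∈ L.

The longest string in L = {aa, bb} has length 2.
If p = 3, then no string s ∈ L has |s| ≥ p, so the condition is vacuously true.

The minimum pumping length is p = 3.

Why no smaller p works: for any p ≤ 2, the longest string s ∈ L has |s| = 2 ≥ p, so it would
have to be pumpable; but pumping up (i = 2, 3, ...) produces ever longer strings, which cannot all lie in the
finite language L. So the pumping property fails for every p ≤ 2.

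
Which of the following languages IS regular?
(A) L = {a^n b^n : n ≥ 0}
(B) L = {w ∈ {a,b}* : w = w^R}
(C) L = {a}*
(C) {a}*

(C) L = {a}* is regular.

This can be recognized by a finite automaton (DFA/NFA).
Regular expressions like {a}* define regular languages.

The other choices are not regular:
- {w ∈ {a,b}* : w = w^R}: After pumping, the string is no longer symmetric
- {a^n b^n : n ≥ 0}: After pumping, the number of a's and b's become unequal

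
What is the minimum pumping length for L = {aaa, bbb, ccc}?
p = 4

For a finite language L, the pumping lemma holds vacuously if p > max|s| for s ∈ L.

The longest string in L = {aaa, bbb, ccc} has length 3.
If p = 4, then no string s ∈ L has |s| ≥ p, so the condition is vacuously true.

The minimum pumping length is p = 4.

Why no smaller p works: for any p ≤ 3, the longest string s ∈ L has |s| = 3 ≥ p, so it would
have to be pumpable; but pumping up (i = 2, 3, ...) produces ever longer strings, which cannot all lie in the
finite language L. So the pumping property fails for every p ≤ 3.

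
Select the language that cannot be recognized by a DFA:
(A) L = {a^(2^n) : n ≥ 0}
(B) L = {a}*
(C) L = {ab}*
(A) {a^(2^n) : n ≥ 0}

(A) L = {a^(2^n) : n ≥ 0} is NOT regular.

The pumping lemma can be used to prove this:
After pumping, length is no longer a power of 2

The other languages are regular because they can be recognized by finite automata.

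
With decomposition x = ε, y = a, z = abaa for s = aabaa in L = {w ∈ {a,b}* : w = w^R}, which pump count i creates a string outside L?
i = 2

xy²z = ε · aa · abaa = aaabaa; aaabaa reversed is aabaaa ≠ aaabaa, so it is not a palindrome and is not in L.
(Other choices also work, e.g. i = 0, 3; only i = 1 is guaranteed to stay in L since xy¹z = s.)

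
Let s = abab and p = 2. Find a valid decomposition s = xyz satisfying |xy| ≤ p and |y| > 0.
x = '', y = 'ab', z = 'ab'

For s = abab and p = 2, one valid decomposition is:
- x = '' (length 0)
- y = 'ab' (length 2)
- z = 'ab' (length 2)

Verification:
- xyz = '' + 'ab' + 'ab' = abab ✓
- |xy| = 2 ≤ 2 ✓
- |y| = 2 > 0 ✓

All pumping lemma constraints are satisfied.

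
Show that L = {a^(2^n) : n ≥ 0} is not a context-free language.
Assume for contradiction that L is context-free, and let p ≥ 1 be the pumping length given by the pumping lemma for CFLs.
Choose s = a^(2^p). Then s ∈ L and |s| = 2^p ≥ p.
By the CFL pumping lemma, s = uvxyz for some u, v, x, y, z with |vxy| ≤ p, |vy| ≥ 1, and uv^i xy^i z ∈ L for every i ≥ 0.
All symbols are a's, so only lengths matter: let k = |vy|, with 1 ≤ k ≤ |vxy| ≤ p < 2^p.

Take i = 2: |uv²xy²z| = 2^p + k, and 2^p < 2^p + k < 2^p + 2^p = 2^(p+1).
So the length lies strictly between consecutive powers of two and is not a power of 2; uv²xy²z ∉ L.

This contradicts the CFL pumping lemma, which requires uv^i xy^i z ∈ L for all i ≥ 0.
Hence L = {a^(2^n) : n ≥ 0} is not context-free. ∎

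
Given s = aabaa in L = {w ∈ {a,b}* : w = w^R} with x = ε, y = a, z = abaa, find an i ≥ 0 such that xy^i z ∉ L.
i = 2

xy²z = ε · aa · abaa = aaabaa; aaabaa reversed is aabaaa ≠ aaabaa, so it is not a palindrome and is not in L.
(Other choices also work, e.g. i = 0, 3; only i = 1 is guaranteed to stay in L since xy¹z = s.)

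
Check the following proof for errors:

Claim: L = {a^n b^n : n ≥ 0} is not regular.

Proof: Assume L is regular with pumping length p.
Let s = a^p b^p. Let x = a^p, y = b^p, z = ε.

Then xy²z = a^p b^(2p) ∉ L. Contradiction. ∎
The proof is INCORRECT.

Error: The decomposition violates |xy| ≤ p.
With x = a^p and y = b^p, we have |xy| = 2p > p.
The pumping lemma requires |xy| ≤ p, so y must be within the first p characters.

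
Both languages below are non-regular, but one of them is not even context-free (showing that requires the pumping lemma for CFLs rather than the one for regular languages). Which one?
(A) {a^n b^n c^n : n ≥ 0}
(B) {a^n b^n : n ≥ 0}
(A) {a^n b^n c^n : n ≥ 0}

(A) {a^n b^n c^n : n ≥ 0} requires the CFL pumping lemma.

- {a^n b^n : n ≥ 0} is context-free (but not regular)
  • Can be shown non-regular with the regular pumping lemma
  • After pumping, the number of a's and b's become unequal

- {a^n b^n c^n : n ≥ 0} is NOT context-free
  • Requires the CFL pumping lemma to prove
  • Cannot maintain three equal counts simultaneously

The CFL pumping lemma is "stronger" in that it can prove non-membership
in the larger class of context-free languages.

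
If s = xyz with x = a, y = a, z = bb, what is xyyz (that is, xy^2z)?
aaabb

Given x = 'a', y = 'a', z = 'bb' and i = 2:

xy^2z = x + y·y·...·y (2 times) + z
       = 'a' + 'a'^2 + 'bb'
       = 'a' + 'aa' + 'bb'
       = 'aaabb'

The pumped string is 'aaabb' with length 5.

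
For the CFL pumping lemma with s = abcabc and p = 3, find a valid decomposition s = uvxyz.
u='ab', v='c', x='a', y='b', z='c'

For s = abcabc with pumping length p = 3:

One valid decomposition:
- u = 'ab'
- v = 'c'
- x = 'a'
- y = 'b'
- z = 'c'

Verification:
- uvxyz = 'ab' + 'c' + 'a' + 'b' + 'c' = abcabc ✓
- |vxy| = |'cab'| = 3 ≤ 3 ✓
- |vy| = |'cb'| = 2 > 0 ✓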